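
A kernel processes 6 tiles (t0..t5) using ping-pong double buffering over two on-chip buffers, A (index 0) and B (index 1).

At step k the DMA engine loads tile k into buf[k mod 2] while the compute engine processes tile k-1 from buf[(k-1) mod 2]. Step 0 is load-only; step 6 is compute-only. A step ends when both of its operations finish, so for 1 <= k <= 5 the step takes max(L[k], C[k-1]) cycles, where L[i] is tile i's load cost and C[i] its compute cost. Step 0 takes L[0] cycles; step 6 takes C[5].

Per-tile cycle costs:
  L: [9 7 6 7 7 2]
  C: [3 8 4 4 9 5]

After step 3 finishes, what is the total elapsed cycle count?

[0] DMA t0→A (9c) ∥ CU idle ⇒ 9c, clock 9
[1] DMA t1→B (7c) ∥ CU A:t0 (3c) ⇒ 7c, clock 16
[2] DMA t2→A (6c) ∥ CU B:t1 (8c) ⇒ 8c, clock 24
[3] DMA t3→B (7c) ∥ CU A:t2 (4c) ⇒ 7c, clock 31
[4] DMA t4→A (7c) ∥ CU B:t3 (4c) ⇒ 7c, clock 38
[5] DMA t5→B (2c) ∥ CU A:t4 (9c) ⇒ 9c, clock 47
[6] DMA idle ∥ CU B:t5 (5c) ⇒ 5c, clock 52

end_cycle[3] = 31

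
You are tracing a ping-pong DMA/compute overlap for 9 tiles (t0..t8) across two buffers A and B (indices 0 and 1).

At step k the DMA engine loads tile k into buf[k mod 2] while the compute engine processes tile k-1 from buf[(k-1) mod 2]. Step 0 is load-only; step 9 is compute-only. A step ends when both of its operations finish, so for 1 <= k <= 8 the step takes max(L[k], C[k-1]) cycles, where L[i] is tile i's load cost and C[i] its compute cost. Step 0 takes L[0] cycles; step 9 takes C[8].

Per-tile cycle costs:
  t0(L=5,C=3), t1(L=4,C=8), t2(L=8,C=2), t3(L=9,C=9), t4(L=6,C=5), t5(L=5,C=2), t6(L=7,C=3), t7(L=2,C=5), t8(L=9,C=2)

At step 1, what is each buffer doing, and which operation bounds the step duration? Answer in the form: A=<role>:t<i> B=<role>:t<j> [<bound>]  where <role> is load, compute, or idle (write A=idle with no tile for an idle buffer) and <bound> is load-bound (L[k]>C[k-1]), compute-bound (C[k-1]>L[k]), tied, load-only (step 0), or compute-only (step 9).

[0] DMA t0→A (5c) ∥ CU idle ⇒ 5c, clock 5
[1] DMA t1→B (4c) ∥ CU A:t0 (3c) ⇒ 4c, clock 9
[2] DMA t2→A (8c) ∥ CU B:t1 (8c) ⇒ 8c, clock 17
[3] DMA t3→B (9c) ∥ CU A:t2 (2c) ⇒ 9c, clock 26
[4] DMA t4→A (6c) ∥ CU B:t3 (9c) ⇒ 9c, clock 35
[5] DMA t5→B (5c) ∥ CU A:t4 (5c) ⇒ 5c, clock 40
[6] DMA t6→A (7c) ∥ CU B:t5 (2c) ⇒ 7c, clock 47
[7] DMA t7→B (2c) ∥ CU A:t6 (3c) ⇒ 3c, clock 50
[8] DMA t8→A (9c) ∥ CU B:t7 (5c) ⇒ 9c, clock 59
[9] DMA idle ∥ CU A:t8 (2c) ⇒ 2c, clock 61

step 1: A=compute:t0 B=load:t1 [load-bound]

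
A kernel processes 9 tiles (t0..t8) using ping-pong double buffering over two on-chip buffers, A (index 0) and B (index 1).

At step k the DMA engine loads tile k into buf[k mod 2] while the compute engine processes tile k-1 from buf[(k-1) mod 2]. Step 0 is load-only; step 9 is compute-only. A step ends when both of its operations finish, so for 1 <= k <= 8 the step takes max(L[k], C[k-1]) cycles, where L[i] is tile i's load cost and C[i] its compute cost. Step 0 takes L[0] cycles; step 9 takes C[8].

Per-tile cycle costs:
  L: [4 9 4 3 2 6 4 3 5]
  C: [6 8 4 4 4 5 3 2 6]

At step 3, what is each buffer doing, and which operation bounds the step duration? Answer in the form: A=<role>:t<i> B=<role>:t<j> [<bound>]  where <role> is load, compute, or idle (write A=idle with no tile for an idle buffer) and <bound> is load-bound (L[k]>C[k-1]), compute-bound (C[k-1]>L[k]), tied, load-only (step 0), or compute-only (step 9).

step 3: A=compute:t2 B=load:t3 [compute-bound]

step 0: L[0]=4 → dur=4, Σ=4 | A=load:t0 B=idle [load-only]
step 1: L[1]=9 C[0]=6 → dur=9, Σ=13 | A=compute:t0 B=load:t1 [load-bound]
step 2: L[2]=4 C[1]=8 → dur=8, Σ=21 | A=load:t2 B=compute:t1 [compute-bound]
step 3: L[3]=3 C[2]=4 → dur=4, Σ=25 | A=compute:t2 B=load:t3 [compute-bound]
step 4: L[4]=2 C[3]=4 → dur=4, Σ=29 | A=load:t4 B=compute:t3 [compute-bound]
step 5: L[5]=6 C[4]=4 → dur=6, Σ=35 | A=compute:t4 B=load:t5 [load-bound]
step 6: L[6]=4 C[5]=5 → dur=5, Σ=40 | A=load:t6 B=compute:t5 [compute-bound]
step 7: L[7]=3 C[6]=3 → dur=3, Σ=43 | A=compute:t6 B=load:t7 [tied]
step 8: L[8]=5 C[7]=2 → dur=5, Σ=48 | A=load:t8 B=compute:t7 [load-bound]
step 9: C[8]=6 → dur=6, Σ=54 | A=compute:t8 B=idle [compute-only]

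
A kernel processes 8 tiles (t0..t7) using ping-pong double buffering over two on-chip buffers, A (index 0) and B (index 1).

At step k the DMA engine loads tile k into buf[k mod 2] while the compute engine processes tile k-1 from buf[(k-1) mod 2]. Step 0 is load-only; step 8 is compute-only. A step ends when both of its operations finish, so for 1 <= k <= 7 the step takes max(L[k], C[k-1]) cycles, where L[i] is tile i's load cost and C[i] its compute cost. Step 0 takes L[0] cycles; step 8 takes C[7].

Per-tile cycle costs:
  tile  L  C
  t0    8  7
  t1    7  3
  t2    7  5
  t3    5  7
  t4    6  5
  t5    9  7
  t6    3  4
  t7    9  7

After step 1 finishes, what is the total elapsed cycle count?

end_cycle[1] = 15

[0] DMA t0→A (8c) ∥ CU idle ⇒ 8c, clock 8
[1] DMA t1→B (7c) ∥ CU A:t0 (7c) ⇒ 7c, clock 15
[2] DMA t2→A (7c) ∥ CU B:t1 (3c) ⇒ 7c, clock 22
[3] DMA t3→B (5c) ∥ CU A:t2 (5c) ⇒ 5c, clock 27
[4] DMA t4→A (6c) ∥ CU B:t3 (7c) ⇒ 7c, clock 34
[5] DMA t5→B (9c) ∥ CU A:t4 (5c) ⇒ 9c, clock 43
[6] DMA t6→A (3c) ∥ CU B:t5 (7c) ⇒ 7c, clock 50
[7] DMA t7→B (9c) ∥ CU A:t6 (4c) ⇒ 9c, clock 59
[8] DMA idle ∥ CU B:t7 (7c) ⇒ 7c, clock 66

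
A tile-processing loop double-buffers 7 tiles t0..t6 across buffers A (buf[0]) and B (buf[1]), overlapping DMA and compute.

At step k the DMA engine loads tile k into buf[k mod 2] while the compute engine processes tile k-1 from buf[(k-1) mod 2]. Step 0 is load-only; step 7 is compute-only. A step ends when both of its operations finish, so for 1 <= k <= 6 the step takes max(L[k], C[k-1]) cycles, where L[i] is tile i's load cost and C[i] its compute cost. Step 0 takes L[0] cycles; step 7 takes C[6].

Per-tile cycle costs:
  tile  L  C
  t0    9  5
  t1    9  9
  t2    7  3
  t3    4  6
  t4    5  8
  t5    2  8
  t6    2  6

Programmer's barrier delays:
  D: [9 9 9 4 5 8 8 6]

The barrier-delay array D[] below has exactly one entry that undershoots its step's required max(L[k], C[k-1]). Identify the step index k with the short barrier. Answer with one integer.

hazard at step 4

step 0: need L[0]=9 = 9; D[0]=9 ok
step 1: need max(L[1]=9,C[0]=5) = 9; D[1]=9 ok
step 2: need max(L[2]=7,C[1]=9) = 9; D[2]=9 ok
step 3: need max(L[3]=4,C[2]=3) = 4; D[3]=4 ok
step 4: need max(L[4]=5,C[3]=6) = 6; D[4]=5 SHORT
step 5: need max(L[5]=2,C[4]=8) = 8; D[5]=8 ok
step 6: need max(L[6]=2,C[5]=8) = 8; D[6]=8 ok
step 7: need C[6]=6 = 6; D[7]=6 ok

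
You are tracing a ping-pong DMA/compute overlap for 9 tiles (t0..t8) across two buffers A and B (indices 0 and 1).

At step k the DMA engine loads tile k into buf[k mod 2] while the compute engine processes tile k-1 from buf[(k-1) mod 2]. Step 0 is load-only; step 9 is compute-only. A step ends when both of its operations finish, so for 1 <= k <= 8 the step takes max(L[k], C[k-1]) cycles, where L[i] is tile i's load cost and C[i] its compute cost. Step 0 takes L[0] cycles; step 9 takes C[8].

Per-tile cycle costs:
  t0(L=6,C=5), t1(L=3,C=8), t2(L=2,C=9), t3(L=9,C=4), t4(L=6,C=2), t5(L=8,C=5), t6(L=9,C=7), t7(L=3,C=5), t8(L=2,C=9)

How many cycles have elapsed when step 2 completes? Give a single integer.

[0] DMA t0→A (6c) ∥ CU idle ⇒ 6c, clock 6
[1] DMA t1→B (3c) ∥ CU A:t0 (5c) ⇒ 5c, clock 11
[2] DMA t2→A (2c) ∥ CU B:t1 (8c) ⇒ 8c, clock 19
[3] DMA t3→B (9c) ∥ CU A:t2 (9c) ⇒ 9c, clock 28
[4] DMA t4→A (6c) ∥ CU B:t3 (4c) ⇒ 6c, clock 34
[5] DMA t5→B (8c) ∥ CU A:t4 (2c) ⇒ 8c, clock 42
[6] DMA t6→A (9c) ∥ CU B:t5 (5c) ⇒ 9c, clock 51
[7] DMA t7→B (3c) ∥ CU A:t6 (7c) ⇒ 7c, clock 58
[8] DMA t8→A (2c) ∥ CU B:t7 (5c) ⇒ 5c, clock 63
[9] DMA idle ∥ CU A:t8 (9c) ⇒ 9c, clock 72

end_cycle[2] = 19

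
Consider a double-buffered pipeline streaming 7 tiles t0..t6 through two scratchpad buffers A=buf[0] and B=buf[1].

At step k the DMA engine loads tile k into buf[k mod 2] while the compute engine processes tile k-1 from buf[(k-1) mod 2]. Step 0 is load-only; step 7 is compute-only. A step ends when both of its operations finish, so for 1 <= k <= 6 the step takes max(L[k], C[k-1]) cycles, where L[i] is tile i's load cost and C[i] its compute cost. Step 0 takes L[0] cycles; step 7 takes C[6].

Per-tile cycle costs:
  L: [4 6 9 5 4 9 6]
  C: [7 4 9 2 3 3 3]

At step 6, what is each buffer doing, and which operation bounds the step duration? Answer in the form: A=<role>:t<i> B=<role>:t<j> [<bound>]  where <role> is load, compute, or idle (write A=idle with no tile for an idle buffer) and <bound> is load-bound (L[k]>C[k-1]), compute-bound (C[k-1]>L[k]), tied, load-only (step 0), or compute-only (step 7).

k=0 load=t0/4c comp=- wait=4 total=4
k=1 load=t1/6c comp=t0/7c wait=7 total=11
k=2 load=t2/9c comp=t1/4c wait=9 total=20
k=3 load=t3/5c comp=t2/9c wait=9 total=29
k=4 load=t4/4c comp=t3/2c wait=4 total=33
k=5 load=t5/9c comp=t4/3c wait=9 total=42
k=6 load=t6/6c comp=t5/3c wait=6 total=48
k=7 load=- comp=t6/3c wait=3 total=51

step 6: A=load:t6 B=compute:t5 [load-bound]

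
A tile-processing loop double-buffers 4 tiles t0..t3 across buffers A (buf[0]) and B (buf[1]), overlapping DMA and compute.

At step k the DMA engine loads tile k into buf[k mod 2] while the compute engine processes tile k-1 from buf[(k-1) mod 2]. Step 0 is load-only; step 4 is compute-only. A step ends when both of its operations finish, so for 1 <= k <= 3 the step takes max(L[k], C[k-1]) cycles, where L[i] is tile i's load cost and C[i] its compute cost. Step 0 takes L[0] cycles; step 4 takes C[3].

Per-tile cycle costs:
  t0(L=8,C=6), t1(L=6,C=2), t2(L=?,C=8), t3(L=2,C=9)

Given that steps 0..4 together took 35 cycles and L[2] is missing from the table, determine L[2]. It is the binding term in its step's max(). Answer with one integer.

L[2] = 4

step 0 = dur = L[0]=8 = 8
step 1 = dur = max(L[1]=6, C[0]=6) = 6
step 2 = dur = max(L[2]=?, C[1]=2) = L[2]  (unknown; binding)
step 3 = dur = max(L[3]=2, C[2]=8) = 8
step 4 = dur = C[3]=9 = 9
sum of known step durations = 31
dur[2] = total - known = 35 - 31 = 4
L[2] is the binding max in step 2, so L[2] = dur[2] = 4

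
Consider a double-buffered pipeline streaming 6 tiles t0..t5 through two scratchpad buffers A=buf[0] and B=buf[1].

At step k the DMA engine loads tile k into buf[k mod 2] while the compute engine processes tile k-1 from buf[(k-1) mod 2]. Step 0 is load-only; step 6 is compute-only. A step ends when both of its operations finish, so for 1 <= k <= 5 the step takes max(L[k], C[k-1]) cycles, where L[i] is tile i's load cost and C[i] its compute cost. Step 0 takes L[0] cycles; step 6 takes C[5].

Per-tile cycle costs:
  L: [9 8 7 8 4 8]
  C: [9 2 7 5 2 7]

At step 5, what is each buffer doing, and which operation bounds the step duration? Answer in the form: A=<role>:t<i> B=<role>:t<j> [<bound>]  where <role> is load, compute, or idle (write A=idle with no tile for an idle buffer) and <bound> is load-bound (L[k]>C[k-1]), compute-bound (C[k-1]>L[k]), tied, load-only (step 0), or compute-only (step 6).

step 5: A=compute:t4 B=load:t5 [load-bound]

k=0 load=t0/9c comp=- wait=9 total=9
k=1 load=t1/8c comp=t0/9c wait=9 total=18
k=2 load=t2/7c comp=t1/2c wait=7 total=25
k=3 load=t3/8c comp=t2/7c wait=8 total=33
k=4 load=t4/4c comp=t3/5c wait=5 total=38
k=5 load=t5/8c comp=t4/2c wait=8 total=46
k=6 load=- comp=t5/7c wait=7 total=53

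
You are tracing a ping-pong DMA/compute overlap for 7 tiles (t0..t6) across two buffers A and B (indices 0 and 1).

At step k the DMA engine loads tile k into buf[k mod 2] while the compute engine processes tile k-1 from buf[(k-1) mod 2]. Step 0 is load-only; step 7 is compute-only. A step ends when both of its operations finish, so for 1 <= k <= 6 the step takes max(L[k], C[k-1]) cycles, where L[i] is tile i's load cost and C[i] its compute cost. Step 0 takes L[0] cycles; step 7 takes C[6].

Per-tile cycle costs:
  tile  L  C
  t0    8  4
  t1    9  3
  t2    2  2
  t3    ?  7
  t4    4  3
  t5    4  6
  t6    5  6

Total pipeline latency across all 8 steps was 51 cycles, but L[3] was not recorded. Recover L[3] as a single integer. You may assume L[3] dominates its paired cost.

L[3] = 8

step 0 | dur = L[0]=8 = 8
step 1 | dur = max(L[1]=9, C[0]=4) = 9
step 2 | dur = max(L[2]=2, C[1]=3) = 3
step 3 | dur = max(L[3]=?, C[2]=2) = L[3]  (unknown; binding)
step 4 | dur = max(L[4]=4, C[3]=7) = 7
step 5 | dur = max(L[5]=4, C[4]=3) = 4
step 6 | dur = max(L[6]=5, C[5]=6) = 6
step 7 | dur = C[6]=6 = 6
sum of known step durations = 43
dur[3] = total - known = 51 - 43 = 8
L[3] is the binding max in step 3, so L[3] = dur[3] = 8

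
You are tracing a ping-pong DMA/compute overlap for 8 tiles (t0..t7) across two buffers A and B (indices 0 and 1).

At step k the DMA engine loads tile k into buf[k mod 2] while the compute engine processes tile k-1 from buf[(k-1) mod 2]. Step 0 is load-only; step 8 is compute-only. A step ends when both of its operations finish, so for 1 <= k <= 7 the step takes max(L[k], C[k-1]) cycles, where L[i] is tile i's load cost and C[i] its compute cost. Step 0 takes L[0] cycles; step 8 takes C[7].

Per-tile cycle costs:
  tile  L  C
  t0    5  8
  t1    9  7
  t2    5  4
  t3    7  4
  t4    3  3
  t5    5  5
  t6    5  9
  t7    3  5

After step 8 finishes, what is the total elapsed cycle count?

[0] DMA t0→A (5c) ∥ CU idle ⇒ 5c, clock 5
[1] DMA t1→B (9c) ∥ CU A:t0 (8c) ⇒ 9c, clock 14
[2] DMA t2→A (5c) ∥ CU B:t1 (7c) ⇒ 7c, clock 21
[3] DMA t3→B (7c) ∥ CU A:t2 (4c) ⇒ 7c, clock 28
[4] DMA t4→A (3c) ∥ CU B:t3 (4c) ⇒ 4c, clock 32
[5] DMA t5→B (5c) ∥ CU A:t4 (3c) ⇒ 5c, clock 37
[6] DMA t6→A (5c) ∥ CU B:t5 (5c) ⇒ 5c, clock 42
[7] DMA t7→B (3c) ∥ CU A:t6 (9c) ⇒ 9c, clock 51
[8] DMA idle ∥ CU B:t7 (5c) ⇒ 5c, clock 56

end_cycle[8] = 56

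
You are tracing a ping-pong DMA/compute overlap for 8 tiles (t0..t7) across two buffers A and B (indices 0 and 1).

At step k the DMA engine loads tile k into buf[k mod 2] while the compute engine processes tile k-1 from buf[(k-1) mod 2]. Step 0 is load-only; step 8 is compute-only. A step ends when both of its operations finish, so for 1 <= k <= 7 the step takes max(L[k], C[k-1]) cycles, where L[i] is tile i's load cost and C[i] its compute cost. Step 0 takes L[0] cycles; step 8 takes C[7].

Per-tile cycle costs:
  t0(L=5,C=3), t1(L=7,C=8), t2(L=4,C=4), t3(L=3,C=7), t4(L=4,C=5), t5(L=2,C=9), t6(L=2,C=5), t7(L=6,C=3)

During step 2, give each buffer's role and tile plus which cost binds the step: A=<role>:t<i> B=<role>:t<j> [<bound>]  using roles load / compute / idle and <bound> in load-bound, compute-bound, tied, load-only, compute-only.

k=0 load=t0/5c comp=- wait=5 total=5
k=1 load=t1/7c comp=t0/3c wait=7 total=12
k=2 load=t2/4c comp=t1/8c wait=8 total=20
k=3 load=t3/3c comp=t2/4c wait=4 total=24
k=4 load=t4/4c comp=t3/7c wait=7 total=31
k=5 load=t5/2c comp=t4/5c wait=5 total=36
k=6 load=t6/2c comp=t5/9c wait=9 total=45
k=7 load=t7/6c comp=t6/5c wait=6 total=51
k=8 load=- comp=t7/3c wait=3 total=54

step 2: A=load:t2 B=compute:t1 [compute-bound]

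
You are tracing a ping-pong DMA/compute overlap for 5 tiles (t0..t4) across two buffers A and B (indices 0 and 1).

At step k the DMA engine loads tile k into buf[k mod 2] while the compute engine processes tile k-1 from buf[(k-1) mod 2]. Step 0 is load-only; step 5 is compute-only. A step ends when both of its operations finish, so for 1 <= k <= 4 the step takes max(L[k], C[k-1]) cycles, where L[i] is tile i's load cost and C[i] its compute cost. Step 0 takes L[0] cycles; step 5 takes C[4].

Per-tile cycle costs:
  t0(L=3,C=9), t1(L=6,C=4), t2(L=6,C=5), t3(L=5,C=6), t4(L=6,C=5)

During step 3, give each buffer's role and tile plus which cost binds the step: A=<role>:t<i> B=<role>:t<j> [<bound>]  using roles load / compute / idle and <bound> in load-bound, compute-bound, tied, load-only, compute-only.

k=0 load=t0/3c comp=- wait=3 total=3
k=1 load=t1/6c comp=t0/9c wait=9 total=12
k=2 load=t2/6c comp=t1/4c wait=6 total=18
k=3 load=t3/5c comp=t2/5c wait=5 total=23
k=4 load=t4/6c comp=t3/6c wait=6 total=29
k=5 load=- comp=t4/5c wait=5 total=34

step 3: A=compute:t2 B=load:t3 [tied]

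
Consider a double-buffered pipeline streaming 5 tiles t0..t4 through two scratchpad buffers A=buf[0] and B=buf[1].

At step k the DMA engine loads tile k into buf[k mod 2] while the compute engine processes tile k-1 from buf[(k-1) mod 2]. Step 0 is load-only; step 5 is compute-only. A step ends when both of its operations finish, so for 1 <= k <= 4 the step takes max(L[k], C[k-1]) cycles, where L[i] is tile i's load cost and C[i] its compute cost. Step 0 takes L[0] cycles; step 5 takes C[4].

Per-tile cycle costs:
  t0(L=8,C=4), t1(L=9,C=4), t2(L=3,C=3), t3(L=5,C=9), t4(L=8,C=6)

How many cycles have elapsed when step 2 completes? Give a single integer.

step 0: L[0]=8 → dur=8, Σ=8 | A=load:t0 B=idle [load-only]
step 1: L[1]=9 C[0]=4 → dur=9, Σ=17 | A=compute:t0 B=load:t1 [load-bound]
step 2: L[2]=3 C[1]=4 → dur=4, Σ=21 | A=load:t2 B=compute:t1 [compute-bound]
step 3: L[3]=5 C[2]=3 → dur=5, Σ=26 | A=compute:t2 B=load:t3 [load-bound]
step 4: L[4]=8 C[3]=9 → dur=9, Σ=35 | A=load:t4 B=compute:t3 [compute-bound]
step 5: C[4]=6 → dur=6, Σ=41 | A=compute:t4 B=idle [compute-only]

end_cycle[2] = 21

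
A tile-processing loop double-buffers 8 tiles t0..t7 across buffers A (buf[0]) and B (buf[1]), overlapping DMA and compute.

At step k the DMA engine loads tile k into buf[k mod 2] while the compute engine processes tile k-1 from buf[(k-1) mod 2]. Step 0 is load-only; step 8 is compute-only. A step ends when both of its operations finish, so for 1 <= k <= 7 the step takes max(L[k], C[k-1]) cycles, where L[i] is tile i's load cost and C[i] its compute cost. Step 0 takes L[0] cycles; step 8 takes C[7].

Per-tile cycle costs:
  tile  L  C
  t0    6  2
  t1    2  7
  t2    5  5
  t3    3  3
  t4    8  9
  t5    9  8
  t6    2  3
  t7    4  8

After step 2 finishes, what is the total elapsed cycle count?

end_cycle[2] = 15

  0. 6=6c; end=6; A:t0 B:-
  1. max(2,2)=2c; end=8; A:t0 B:t1
  2. max(5,7)=7c; end=15; A:t2 B:t1
  3. max(3,5)=5c; end=20; A:t2 B:t3
  4. max(8,3)=8c; end=28; A:t4 B:t3
  5. max(9,9)=9c; end=37; A:t4 B:t5
  6. max(2,8)=8c; end=45; A:t6 B:t5
  7. max(4,3)=4c; end=49; A:t6 B:t7
  8. 8=8c; end=57; A:t6 B:t7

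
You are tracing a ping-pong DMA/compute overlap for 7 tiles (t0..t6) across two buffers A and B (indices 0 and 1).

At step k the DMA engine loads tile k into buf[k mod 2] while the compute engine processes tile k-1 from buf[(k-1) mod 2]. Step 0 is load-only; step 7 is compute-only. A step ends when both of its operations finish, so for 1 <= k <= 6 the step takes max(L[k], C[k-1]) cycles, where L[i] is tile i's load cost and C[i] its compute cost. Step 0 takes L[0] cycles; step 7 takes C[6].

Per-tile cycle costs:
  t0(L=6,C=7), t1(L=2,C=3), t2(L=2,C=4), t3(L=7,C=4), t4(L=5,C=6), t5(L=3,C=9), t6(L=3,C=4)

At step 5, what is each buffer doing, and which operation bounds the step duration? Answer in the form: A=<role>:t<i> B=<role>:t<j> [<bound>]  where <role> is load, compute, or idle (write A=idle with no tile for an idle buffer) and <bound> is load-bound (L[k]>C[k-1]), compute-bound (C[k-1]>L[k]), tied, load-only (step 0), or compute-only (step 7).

step 0: L[0]=6 → dur=6, Σ=6 | A=load:t0 B=idle [load-only]
step 1: L[1]=2 C[0]=7 → dur=7, Σ=13 | A=compute:t0 B=load:t1 [compute-bound]
step 2: L[2]=2 C[1]=3 → dur=3, Σ=16 | A=load:t2 B=compute:t1 [compute-bound]
step 3: L[3]=7 C[2]=4 → dur=7, Σ=23 | A=compute:t2 B=load:t3 [load-bound]
step 4: L[4]=5 C[3]=4 → dur=5, Σ=28 | A=load:t4 B=compute:t3 [load-bound]
step 5: L[5]=3 C[4]=6 → dur=6, Σ=34 | A=compute:t4 B=load:t5 [compute-bound]
step 6: L[6]=3 C[5]=9 → dur=9, Σ=43 | A=load:t6 B=compute:t5 [compute-bound]
step 7: C[6]=4 → dur=4, Σ=47 | A=compute:t6 B=idle [compute-only]

step 5: A=compute:t4 B=load:t5 [compute-bound]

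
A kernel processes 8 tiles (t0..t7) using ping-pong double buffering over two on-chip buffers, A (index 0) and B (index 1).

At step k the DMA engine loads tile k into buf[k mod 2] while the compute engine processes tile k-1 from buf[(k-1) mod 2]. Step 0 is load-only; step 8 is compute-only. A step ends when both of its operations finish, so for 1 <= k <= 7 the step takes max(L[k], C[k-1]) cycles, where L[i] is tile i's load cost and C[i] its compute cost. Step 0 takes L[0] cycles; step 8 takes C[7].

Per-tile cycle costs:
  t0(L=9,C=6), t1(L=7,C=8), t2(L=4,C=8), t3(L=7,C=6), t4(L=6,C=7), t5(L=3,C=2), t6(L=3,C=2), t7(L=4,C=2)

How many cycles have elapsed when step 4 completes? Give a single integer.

end_cycle[4] = 38

step 0: L[0]=9 → dur=9, Σ=9 | A=load:t0 B=idle [load-only]
step 1: L[1]=7 C[0]=6 → dur=7, Σ=16 | A=compute:t0 B=load:t1 [load-bound]
step 2: L[2]=4 C[1]=8 → dur=8, Σ=24 | A=load:t2 B=compute:t1 [compute-bound]
step 3: L[3]=7 C[2]=8 → dur=8, Σ=32 | A=compute:t2 B=load:t3 [compute-bound]
step 4: L[4]=6 C[3]=6 → dur=6, Σ=38 | A=load:t4 B=compute:t3 [tied]
step 5: L[5]=3 C[4]=7 → dur=7, Σ=45 | A=compute:t4 B=load:t5 [compute-bound]
step 6: L[6]=3 C[5]=2 → dur=3, Σ=48 | A=load:t6 B=compute:t5 [load-bound]
step 7: L[7]=4 C[6]=2 → dur=4, Σ=52 | A=compute:t6 B=load:t7 [load-bound]
step 8: C[7]=2 → dur=2, Σ=54 | A=idle B=compute:t7 [compute-only]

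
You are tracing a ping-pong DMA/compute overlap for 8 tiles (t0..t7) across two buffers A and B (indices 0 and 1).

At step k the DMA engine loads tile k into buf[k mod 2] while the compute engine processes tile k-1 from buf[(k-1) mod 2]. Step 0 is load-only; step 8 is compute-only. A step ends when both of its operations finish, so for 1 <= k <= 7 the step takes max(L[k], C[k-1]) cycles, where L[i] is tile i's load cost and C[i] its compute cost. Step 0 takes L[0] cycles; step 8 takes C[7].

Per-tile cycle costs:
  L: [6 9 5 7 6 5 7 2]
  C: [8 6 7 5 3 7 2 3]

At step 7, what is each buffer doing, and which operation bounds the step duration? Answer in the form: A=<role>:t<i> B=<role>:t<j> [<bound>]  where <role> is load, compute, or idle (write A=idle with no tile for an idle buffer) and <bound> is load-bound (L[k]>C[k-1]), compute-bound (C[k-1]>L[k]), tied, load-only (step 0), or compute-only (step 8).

step 7: A=compute:t6 B=load:t7 [tied]

k=0 load=t0/6c comp=- wait=6 total=6
k=1 load=t1/9c comp=t0/8c wait=9 total=15
k=2 load=t2/5c comp=t1/6c wait=6 total=21
k=3 load=t3/7c comp=t2/7c wait=7 total=28
k=4 load=t4/6c comp=t3/5c wait=6 total=34
k=5 load=t5/5c comp=t4/3c wait=5 total=39
k=6 load=t6/7c comp=t5/7c wait=7 total=46
k=7 load=t7/2c comp=t6/2c wait=2 total=48
k=8 load=- comp=t7/3c wait=3 total=51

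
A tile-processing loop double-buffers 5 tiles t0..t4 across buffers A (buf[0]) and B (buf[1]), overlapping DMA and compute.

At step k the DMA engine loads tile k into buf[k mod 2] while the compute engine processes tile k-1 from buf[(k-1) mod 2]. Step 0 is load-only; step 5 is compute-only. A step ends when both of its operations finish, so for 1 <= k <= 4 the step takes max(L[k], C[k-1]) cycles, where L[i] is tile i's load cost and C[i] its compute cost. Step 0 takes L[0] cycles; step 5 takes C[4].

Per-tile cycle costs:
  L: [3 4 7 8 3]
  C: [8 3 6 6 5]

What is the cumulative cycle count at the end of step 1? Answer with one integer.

step 0: L[0]=3 → dur=3, Σ=3 | A=load:t0 B=idle [load-only]
step 1: L[1]=4 C[0]=8 → dur=8, Σ=11 | A=compute:t0 B=load:t1 [compute-bound]
step 2: L[2]=7 C[1]=3 → dur=7, Σ=18 | A=load:t2 B=compute:t1 [load-bound]
step 3: L[3]=8 C[2]=6 → dur=8, Σ=26 | A=compute:t2 B=load:t3 [load-bound]
step 4: L[4]=3 C[3]=6 → dur=6, Σ=32 | A=load:t4 B=compute:t3 [compute-bound]
step 5: C[4]=5 → dur=5, Σ=37 | A=compute:t4 B=idle [compute-only]

end_cycle[1] = 11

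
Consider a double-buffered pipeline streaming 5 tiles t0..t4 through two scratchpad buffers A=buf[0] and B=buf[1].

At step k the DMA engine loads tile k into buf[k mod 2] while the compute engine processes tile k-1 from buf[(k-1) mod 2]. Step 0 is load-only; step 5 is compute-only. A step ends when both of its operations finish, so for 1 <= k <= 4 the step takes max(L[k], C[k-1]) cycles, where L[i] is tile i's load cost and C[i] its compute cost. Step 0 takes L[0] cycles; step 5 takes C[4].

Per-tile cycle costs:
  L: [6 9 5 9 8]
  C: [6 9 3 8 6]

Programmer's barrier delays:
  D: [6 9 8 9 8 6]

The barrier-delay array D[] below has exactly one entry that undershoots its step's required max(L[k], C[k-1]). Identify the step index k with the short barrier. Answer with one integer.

[0] required=L[0]=6=6 vs D=6 ok
[1] required=max(L[1]=9,C[0]=6)=9 vs D=9 ok
[2] required=max(L[2]=5,C[1]=9)=9 vs D=8 SHORT
[3] required=max(L[3]=9,C[2]=3)=9 vs D=9 ok
[4] required=max(L[4]=8,C[3]=8)=8 vs D=8 ok
[5] required=C[4]=6=6 vs D=6 ok

hazard at step 2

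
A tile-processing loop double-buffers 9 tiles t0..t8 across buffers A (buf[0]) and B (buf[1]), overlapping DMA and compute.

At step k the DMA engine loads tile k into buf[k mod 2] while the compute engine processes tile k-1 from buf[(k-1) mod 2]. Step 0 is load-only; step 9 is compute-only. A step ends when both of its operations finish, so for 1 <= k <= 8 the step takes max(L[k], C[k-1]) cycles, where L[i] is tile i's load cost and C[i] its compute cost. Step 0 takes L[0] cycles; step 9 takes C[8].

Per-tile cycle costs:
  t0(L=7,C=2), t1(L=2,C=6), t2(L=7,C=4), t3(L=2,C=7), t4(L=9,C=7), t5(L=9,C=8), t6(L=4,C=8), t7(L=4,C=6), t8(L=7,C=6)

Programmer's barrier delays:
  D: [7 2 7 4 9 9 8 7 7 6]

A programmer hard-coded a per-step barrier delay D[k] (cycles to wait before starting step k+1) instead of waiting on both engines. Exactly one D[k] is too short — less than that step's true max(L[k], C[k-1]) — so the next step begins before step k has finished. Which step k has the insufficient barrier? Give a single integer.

hazard at step 7

k=0 barrier L[0]=7→7c, D[0]=7 ok
k=1 barrier max(L[1]=2,C[0]=2)→2c, D[1]=2 ok
k=2 barrier max(L[2]=7,C[1]=6)→7c, D[2]=7 ok
k=3 barrier max(L[3]=2,C[2]=4)→4c, D[3]=4 ok
k=4 barrier max(L[4]=9,C[3]=7)→9c, D[4]=9 ok
k=5 barrier max(L[5]=9,C[4]=7)→9c, D[5]=9 ok
k=6 barrier max(L[6]=4,C[5]=8)→8c, D[6]=8 ok
k=7 barrier max(L[7]=4,C[6]=8)→8c, D[7]=7 SHORT
k=8 barrier max(L[8]=7,C[7]=6)→7c, D[8]=7 ok
k=9 barrier C[8]=6→6c, D[9]=6 ok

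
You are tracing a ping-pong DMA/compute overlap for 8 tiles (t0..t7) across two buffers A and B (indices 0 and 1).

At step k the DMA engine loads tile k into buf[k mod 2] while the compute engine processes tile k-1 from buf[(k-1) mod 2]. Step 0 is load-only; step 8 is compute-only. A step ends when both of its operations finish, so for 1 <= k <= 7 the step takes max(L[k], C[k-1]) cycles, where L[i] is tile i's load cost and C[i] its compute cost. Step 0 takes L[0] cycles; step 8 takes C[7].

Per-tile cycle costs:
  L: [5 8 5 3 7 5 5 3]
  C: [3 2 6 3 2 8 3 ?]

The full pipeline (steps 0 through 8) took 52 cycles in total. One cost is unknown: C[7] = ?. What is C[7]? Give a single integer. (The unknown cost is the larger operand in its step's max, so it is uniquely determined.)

C[7] = 5

step 0 = dur = L[0]=5 = 5
step 1 = dur = max(L[1]=8, C[0]=3) = 8
step 2 = dur = max(L[2]=5, C[1]=2) = 5
step 3 = dur = max(L[3]=3, C[2]=6) = 6
step 4 = dur = max(L[4]=7, C[3]=3) = 7
step 5 = dur = max(L[5]=5, C[4]=2) = 5
step 6 = dur = max(L[6]=5, C[5]=8) = 8
step 7 = dur = max(L[7]=3, C[6]=3) = 3
step 8 = dur = C[7]=? = C[7]  (unknown; binding)
sum of known step durations = 47
dur[8] = total - known = 52 - 47 = 5
C[7] is the binding max in step 8, so C[7] = dur[8] = 5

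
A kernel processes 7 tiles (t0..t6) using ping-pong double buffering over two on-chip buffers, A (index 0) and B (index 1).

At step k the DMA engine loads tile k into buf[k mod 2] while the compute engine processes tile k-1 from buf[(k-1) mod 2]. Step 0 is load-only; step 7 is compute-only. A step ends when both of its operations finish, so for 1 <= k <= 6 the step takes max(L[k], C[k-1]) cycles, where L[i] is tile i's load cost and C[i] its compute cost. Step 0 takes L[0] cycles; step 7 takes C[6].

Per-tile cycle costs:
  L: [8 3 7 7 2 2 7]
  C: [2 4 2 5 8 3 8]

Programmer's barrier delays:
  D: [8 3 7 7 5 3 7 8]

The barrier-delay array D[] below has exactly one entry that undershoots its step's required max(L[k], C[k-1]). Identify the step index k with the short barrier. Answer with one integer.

k=0 barrier L[0]=8→8c, D[0]=8 ok
k=1 barrier max(L[1]=3,C[0]=2)→3c, D[1]=3 ok
k=2 barrier max(L[2]=7,C[1]=4)→7c, D[2]=7 ok
k=3 barrier max(L[3]=7,C[2]=2)→7c, D[3]=7 ok
k=4 barrier max(L[4]=2,C[3]=5)→5c, D[4]=5 ok
k=5 barrier max(L[5]=2,C[4]=8)→8c, D[5]=3 SHORT
k=6 barrier max(L[6]=7,C[5]=3)→7c, D[6]=7 ok
k=7 barrier C[6]=8→8c, D[7]=8 ok

hazard at step 5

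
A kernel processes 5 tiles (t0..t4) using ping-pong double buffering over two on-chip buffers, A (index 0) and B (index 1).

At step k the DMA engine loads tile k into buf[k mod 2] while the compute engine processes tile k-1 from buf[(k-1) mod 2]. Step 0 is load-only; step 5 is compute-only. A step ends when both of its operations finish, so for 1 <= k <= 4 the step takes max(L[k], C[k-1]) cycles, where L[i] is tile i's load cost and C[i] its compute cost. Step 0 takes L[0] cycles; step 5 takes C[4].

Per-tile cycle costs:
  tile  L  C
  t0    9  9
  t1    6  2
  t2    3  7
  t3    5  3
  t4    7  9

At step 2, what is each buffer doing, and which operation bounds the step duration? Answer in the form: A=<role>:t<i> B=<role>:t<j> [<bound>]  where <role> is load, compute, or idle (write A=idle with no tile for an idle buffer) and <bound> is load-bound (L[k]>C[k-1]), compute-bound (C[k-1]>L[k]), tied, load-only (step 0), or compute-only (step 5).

step 2: A=load:t2 B=compute:t1 [load-bound]

k=0 load=t0/9c comp=- wait=9 total=9
k=1 load=t1/6c comp=t0/9c wait=9 total=18
k=2 load=t2/3c comp=t1/2c wait=3 total=21
k=3 load=t3/5c comp=t2/7c wait=7 total=28
k=4 load=t4/7c comp=t3/3c wait=7 total=35
k=5 load=- comp=t4/9c wait=9 total=44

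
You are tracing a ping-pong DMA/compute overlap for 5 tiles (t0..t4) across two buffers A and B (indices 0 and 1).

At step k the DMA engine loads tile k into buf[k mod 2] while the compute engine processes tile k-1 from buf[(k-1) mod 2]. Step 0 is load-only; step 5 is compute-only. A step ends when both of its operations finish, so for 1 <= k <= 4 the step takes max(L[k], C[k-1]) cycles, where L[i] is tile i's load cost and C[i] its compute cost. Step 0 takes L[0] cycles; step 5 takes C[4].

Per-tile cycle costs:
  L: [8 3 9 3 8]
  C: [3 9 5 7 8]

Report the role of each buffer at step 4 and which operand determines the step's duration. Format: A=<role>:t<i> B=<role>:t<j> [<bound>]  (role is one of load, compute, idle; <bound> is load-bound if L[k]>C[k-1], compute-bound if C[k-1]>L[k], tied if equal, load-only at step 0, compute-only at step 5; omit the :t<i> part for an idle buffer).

  0. 8=8c; end=8; A:t0 B:-
  1. max(3,3)=3c; end=11; A:t0 B:t1
  2. max(9,9)=9c; end=20; A:t2 B:t1
  3. max(3,5)=5c; end=25; A:t2 B:t3
  4. max(8,7)=8c; end=33; A:t4 B:t3
  5. 8=8c; end=41; A:t4 B:t3

step 4: A=load:t4 B=compute:t3 [load-bound]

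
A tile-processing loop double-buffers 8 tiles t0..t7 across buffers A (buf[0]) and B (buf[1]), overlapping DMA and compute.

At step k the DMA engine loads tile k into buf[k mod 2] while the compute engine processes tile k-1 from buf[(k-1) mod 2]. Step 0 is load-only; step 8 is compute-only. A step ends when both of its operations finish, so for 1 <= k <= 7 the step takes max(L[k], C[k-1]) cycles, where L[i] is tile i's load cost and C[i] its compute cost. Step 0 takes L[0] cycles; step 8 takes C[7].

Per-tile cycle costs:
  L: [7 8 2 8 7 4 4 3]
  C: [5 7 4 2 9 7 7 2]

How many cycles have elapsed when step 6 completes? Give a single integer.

k=0 load=t0/7c comp=- wait=7 total=7
k=1 load=t1/8c comp=t0/5c wait=8 total=15
k=2 load=t2/2c comp=t1/7c wait=7 total=22
k=3 load=t3/8c comp=t2/4c wait=8 total=30
k=4 load=t4/7c comp=t3/2c wait=7 total=37
k=5 load=t5/4c comp=t4/9c wait=9 total=46
k=6 load=t6/4c comp=t5/7c wait=7 total=53
k=7 load=t7/3c comp=t6/7c wait=7 total=60
k=8 load=- comp=t7/2c wait=2 total=62

end_cycle[6] = 53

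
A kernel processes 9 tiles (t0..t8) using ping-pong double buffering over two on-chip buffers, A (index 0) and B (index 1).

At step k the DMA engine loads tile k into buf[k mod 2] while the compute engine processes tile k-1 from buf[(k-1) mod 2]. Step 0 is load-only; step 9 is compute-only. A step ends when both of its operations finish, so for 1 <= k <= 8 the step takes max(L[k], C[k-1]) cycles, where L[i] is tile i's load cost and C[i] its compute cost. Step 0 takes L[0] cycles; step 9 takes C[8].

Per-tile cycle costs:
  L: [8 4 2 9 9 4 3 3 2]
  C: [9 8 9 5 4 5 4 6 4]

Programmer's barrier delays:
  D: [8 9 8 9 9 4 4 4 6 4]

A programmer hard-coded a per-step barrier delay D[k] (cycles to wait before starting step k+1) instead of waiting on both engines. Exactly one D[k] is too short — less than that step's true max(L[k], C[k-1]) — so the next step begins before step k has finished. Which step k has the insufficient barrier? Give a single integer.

k=0 barrier L[0]=8→8c, D[0]=8 ok
k=1 barrier max(L[1]=4,C[0]=9)→9c, D[1]=9 ok
k=2 barrier max(L[2]=2,C[1]=8)→8c, D[2]=8 ok
k=3 barrier max(L[3]=9,C[2]=9)→9c, D[3]=9 ok
k=4 barrier max(L[4]=9,C[3]=5)→9c, D[4]=9 ok
k=5 barrier max(L[5]=4,C[4]=4)→4c, D[5]=4 ok
k=6 barrier max(L[6]=3,C[5]=5)→5c, D[6]=4 SHORT
k=7 barrier max(L[7]=3,C[6]=4)→4c, D[7]=4 ok
k=8 barrier max(L[8]=2,C[7]=6)→6c, D[8]=6 ok
k=9 barrier C[8]=4→4c, D[9]=4 ok

hazard at step 6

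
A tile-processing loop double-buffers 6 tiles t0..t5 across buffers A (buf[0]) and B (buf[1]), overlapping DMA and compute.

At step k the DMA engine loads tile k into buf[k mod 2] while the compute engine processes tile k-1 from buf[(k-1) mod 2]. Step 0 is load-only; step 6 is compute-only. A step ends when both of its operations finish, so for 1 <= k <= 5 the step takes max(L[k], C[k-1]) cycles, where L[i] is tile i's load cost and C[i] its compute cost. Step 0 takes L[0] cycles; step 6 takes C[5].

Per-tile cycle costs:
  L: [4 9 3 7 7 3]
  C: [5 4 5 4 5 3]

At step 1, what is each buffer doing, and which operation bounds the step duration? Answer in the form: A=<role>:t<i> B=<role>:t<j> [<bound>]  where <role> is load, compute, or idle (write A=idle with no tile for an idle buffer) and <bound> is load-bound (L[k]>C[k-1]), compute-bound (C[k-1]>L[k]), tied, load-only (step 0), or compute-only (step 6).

[0] DMA t0→A (4c) ∥ CU idle ⇒ 4c, clock 4
[1] DMA t1→B (9c) ∥ CU A:t0 (5c) ⇒ 9c, clock 13
[2] DMA t2→A (3c) ∥ CU B:t1 (4c) ⇒ 4c, clock 17
[3] DMA t3→B (7c) ∥ CU A:t2 (5c) ⇒ 7c, clock 24
[4] DMA t4→A (7c) ∥ CU B:t3 (4c) ⇒ 7c, clock 31
[5] DMA t5→B (3c) ∥ CU A:t4 (5c) ⇒ 5c, clock 36
[6] DMA idle ∥ CU B:t5 (3c) ⇒ 3c, clock 39

step 1: A=compute:t0 B=load:t1 [load-bound]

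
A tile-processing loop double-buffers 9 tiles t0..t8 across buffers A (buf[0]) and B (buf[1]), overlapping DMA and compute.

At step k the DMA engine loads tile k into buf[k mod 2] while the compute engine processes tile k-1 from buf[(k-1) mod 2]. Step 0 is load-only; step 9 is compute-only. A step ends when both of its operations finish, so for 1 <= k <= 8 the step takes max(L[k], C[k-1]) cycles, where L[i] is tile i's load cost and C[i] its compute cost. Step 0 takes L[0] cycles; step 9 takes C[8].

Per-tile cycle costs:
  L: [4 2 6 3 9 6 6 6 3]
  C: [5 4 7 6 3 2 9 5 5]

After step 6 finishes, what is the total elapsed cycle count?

end_cycle[6] = 43

step 0: L[0]=4 → dur=4, Σ=4 | A=load:t0 B=idle [load-only]
step 1: L[1]=2 C[0]=5 → dur=5, Σ=9 | A=compute:t0 B=load:t1 [compute-bound]
step 2: L[2]=6 C[1]=4 → dur=6, Σ=15 | A=load:t2 B=compute:t1 [load-bound]
step 3: L[3]=3 C[2]=7 → dur=7, Σ=22 | A=compute:t2 B=load:t3 [compute-bound]
step 4: L[4]=9 C[3]=6 → dur=9, Σ=31 | A=load:t4 B=compute:t3 [load-bound]
step 5: L[5]=6 C[4]=3 → dur=6, Σ=37 | A=compute:t4 B=load:t5 [load-bound]
step 6: L[6]=6 C[5]=2 → dur=6, Σ=43 | A=load:t6 B=compute:t5 [load-bound]
step 7: L[7]=6 C[6]=9 → dur=9, Σ=52 | A=compute:t6 B=load:t7 [compute-bound]
step 8: L[8]=3 C[7]=5 → dur=5, Σ=57 | A=load:t8 B=compute:t7 [compute-bound]
step 9: C[8]=5 → dur=5, Σ=62 | A=compute:t8 B=idle [compute-only]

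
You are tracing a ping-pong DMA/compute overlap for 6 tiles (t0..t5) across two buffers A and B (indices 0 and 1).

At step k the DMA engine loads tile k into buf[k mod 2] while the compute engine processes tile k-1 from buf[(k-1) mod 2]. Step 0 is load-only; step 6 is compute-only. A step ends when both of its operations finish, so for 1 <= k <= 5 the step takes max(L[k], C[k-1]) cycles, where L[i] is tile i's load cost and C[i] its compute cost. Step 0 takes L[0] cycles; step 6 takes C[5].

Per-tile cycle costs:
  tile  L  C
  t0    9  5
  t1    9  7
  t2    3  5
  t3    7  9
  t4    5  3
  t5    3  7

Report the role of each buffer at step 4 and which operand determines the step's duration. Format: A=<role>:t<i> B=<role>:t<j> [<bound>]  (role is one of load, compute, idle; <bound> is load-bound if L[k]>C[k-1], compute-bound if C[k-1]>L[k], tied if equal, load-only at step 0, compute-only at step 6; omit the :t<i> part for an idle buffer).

step 4: A=load:t4 B=compute:t3 [compute-bound]

[0] DMA t0→A (9c) ∥ CU idle ⇒ 9c, clock 9
[1] DMA t1→B (9c) ∥ CU A:t0 (5c) ⇒ 9c, clock 18
[2] DMA t2→A (3c) ∥ CU B:t1 (7c) ⇒ 7c, clock 25
[3] DMA t3→B (7c) ∥ CU A:t2 (5c) ⇒ 7c, clock 32
[4] DMA t4→A (5c) ∥ CU B:t3 (9c) ⇒ 9c, clock 41
[5] DMA t5→B (3c) ∥ CU A:t4 (3c) ⇒ 3c, clock 44
[6] DMA idle ∥ CU B:t5 (7c) ⇒ 7c, clock 51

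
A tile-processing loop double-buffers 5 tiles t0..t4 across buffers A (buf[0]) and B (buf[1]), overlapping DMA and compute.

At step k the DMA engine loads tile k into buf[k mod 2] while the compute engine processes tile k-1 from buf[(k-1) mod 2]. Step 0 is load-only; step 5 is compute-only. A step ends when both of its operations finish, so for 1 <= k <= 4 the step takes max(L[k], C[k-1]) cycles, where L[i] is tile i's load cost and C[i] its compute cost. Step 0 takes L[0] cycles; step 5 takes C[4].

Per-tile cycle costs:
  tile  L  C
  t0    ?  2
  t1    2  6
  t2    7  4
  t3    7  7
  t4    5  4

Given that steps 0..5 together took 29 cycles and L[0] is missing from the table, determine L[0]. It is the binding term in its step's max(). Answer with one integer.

L[0] = 2

step 0: dur = L[0]=? = L[0]  (unknown; binding)
step 1: dur = max(L[1]=2, C[0]=2) = 2
step 2: dur = max(L[2]=7, C[1]=6) = 7
step 3: dur = max(L[3]=7, C[2]=4) = 7
step 4: dur = max(L[4]=5, C[3]=7) = 7
step 5: dur = C[4]=4 = 4
sum of known step durations = 27
dur[0] = total - known = 29 - 27 = 2
L[0] is the binding max in step 0, so L[0] = dur[0] = 2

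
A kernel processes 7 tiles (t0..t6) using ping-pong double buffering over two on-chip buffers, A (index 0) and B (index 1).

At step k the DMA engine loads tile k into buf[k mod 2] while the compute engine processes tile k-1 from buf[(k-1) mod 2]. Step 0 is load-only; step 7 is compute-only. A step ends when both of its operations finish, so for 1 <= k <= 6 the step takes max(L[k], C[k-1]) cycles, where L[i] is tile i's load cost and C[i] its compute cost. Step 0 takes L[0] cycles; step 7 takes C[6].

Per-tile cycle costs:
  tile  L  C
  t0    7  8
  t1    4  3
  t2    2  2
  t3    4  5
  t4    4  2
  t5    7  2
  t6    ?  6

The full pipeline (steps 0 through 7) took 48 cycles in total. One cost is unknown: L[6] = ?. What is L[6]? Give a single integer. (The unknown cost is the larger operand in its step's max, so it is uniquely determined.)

step 0 | dur = L[0]=7 = 7
step 1 | dur = max(L[1]=4, C[0]=8) = 8
step 2 | dur = max(L[2]=2, C[1]=3) = 3
step 3 | dur = max(L[3]=4, C[2]=2) = 4
step 4 | dur = max(L[4]=4, C[3]=5) = 5
step 5 | dur = max(L[5]=7, C[4]=2) = 7
step 6 | dur = max(L[6]=?, C[5]=2) = L[6]  (unknown; binding)
step 7 | dur = C[6]=6 = 6
sum of known step durations = 40
dur[6] = total - known = 48 - 40 = 8
L[6] is the binding max in step 6, so L[6] = dur[6] = 8

L[6] = 8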